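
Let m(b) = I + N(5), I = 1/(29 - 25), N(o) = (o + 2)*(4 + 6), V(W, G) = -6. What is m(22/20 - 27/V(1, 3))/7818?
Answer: 281/31272 ≈ 0.0089857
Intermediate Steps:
N(o) = 20 + 10*o (N(o) = (2 + o)*10 = 20 + 10*o)
I = 1/4 ≈ 0.25000
m(b) = 281/4 (m(b) = 1/4 + (20 + 10*5) = 1/4 + (20 + 50) = 1/4 + 70 = 281/4)
m(22/20 - 27/V(1, 3))/7818 = (281/4)/7818 = (281/4)*(1/7818) = 281/31272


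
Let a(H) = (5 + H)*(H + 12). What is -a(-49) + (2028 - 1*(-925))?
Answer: 1325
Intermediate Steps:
a(H) = (5 + H)*(12 + H)
-a(-49) + (2028 - 1*(-925)) = -(60 + (-49)² + 17*(-49)) + (2028 - 1*(-925)) = -(60 + 2401 - 833) + (2028 + 925) = -1*1628 + 2953 = -1628 + 2953 = 1325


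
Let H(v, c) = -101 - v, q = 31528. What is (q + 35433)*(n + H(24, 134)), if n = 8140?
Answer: 536692415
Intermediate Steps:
(q + 35433)*(n + H(24, 134)) = (31528 + 35433)*(8140 + (-101 - 1*24)) = 66961*(8140 + (-101 - 24)) = 66961*(8140 - 125) = 66961*8015 = 536692415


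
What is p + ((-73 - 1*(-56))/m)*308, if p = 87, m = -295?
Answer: 30901/295 ≈ 104.75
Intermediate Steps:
p + ((-73 - 1*(-56))/m)*308 = 87 + ((-73 - 1*(-56))/(-295))*308 = 87 + ((-73 + 56)*(-1/295))*308 = 87 - 17*(-1/295)*308 = 87 + (17/295)*308 = 87 + 5236/295 = 30901/295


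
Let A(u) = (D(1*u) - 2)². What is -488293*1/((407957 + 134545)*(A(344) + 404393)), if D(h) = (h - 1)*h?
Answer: -488293/7552736981541486 ≈ -6.4651e-11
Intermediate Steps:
D(h) = h*(-1 + h) (D(h) = (-1 + h)*h = h*(-1 + h))
A(u) = (-2 + u*(-1 + u))² (A(u) = ((1*u)*(-1 + 1*u) - 2)² = (u*(-1 + u) - 2)² = (-2 + u*(-1 + u))²)
-488293*1/((407957 + 134545)*(A(344) + 404393)) = -488293*1/((407957 + 134545)*((-2 + 344*(-1 + 344))² + 404393)) = -488293*1/(542502*((-2 + 344*343)² + 404393)) = -488293*1/(542502*((-2 + 117992)² + 404393)) = -488293*1/(542502*(117990² + 404393)) = -488293*1/(542502*(13921640100 + 404393)) = -488293/(542502*13922044493) = -488293/7552736981541486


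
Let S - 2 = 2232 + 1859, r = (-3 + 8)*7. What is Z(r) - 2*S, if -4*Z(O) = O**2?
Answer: -33969/4 ≈ -8492.3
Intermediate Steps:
r = 35 (r = 5*7 = 35)
S = 4093 (S = 2 + (2232 + 1859) = 2 + 4091 = 4093)
Z(O) = -O**2/4
Z(r) - 2*S = -1/4*35**2 - 2*4093 = -1/4*1225 - 8186 = -1225/4 - 8186 = -33969/4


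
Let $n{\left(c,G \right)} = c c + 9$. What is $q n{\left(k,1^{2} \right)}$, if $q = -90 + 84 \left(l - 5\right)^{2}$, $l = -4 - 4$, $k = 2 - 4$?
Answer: $183378$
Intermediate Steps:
$k = -2$
$l = -8$
$n{\left(c,G \right)} = 9 + c^{2}$ ($n{\left(c,G \right)} = c^{2} + 9 = 9 + c^{2}$)
$q = 14106$ ($q = -90 + 84 \left(-8 - 5\right)^{2} = -90 + 84 \left(-13\right)^{2} = -90 + 84 \cdot 169 = -90 + 14196 = 14106$)
$q n{\left(k,1^{2} \right)} = 14106 \left(9 + \left(-2\right)^{2}\right) = 14106 \left(9 + 4\right) = 14106 \cdot 13 = 183378$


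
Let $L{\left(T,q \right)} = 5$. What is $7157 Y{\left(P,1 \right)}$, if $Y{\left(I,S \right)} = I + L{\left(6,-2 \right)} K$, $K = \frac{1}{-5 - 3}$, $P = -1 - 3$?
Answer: $- \frac{264809}{8} \approx -33101.0$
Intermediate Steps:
$P = -4$
$K = - \frac{1}{8}$ ($K = \frac{1}{-8} = - \frac{1}{8} \approx -0.125$)
$Y{\left(I,S \right)} = - \frac{5}{8} + I$ ($Y{\left(I,S \right)} = I + 5 \left(- \frac{1}{8}\right) = I - \frac{5}{8} = - \frac{5}{8} + I$)
$7157 Y{\left(P,1 \right)} = 7157 \left(- \frac{5}{8} - 4\right) = 7157 \left(- \frac{37}{8}\right) = - \frac{264809}{8}$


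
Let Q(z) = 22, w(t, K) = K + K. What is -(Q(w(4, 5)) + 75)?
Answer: -97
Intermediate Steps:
w(t, K) = 2*K
-(Q(w(4, 5)) + 75) = -(22 + 75) = -1*97 = -97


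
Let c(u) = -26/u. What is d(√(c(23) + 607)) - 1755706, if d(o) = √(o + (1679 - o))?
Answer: -1755706 + √1679 ≈ -1.7557e+6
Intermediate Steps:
d(o) = √1679
d(√(c(23) + 607)) - 1755706 = √1679 - 1755706 = -1755706 + √1679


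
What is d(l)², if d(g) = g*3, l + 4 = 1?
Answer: 81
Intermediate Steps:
l = -3 (l = -4 + 1 = -3)
d(g) = 3*g
d(l)² = (3*(-3))² = (-9)² = 81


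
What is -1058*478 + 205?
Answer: -505519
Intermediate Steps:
-1058*478 + 205 = -505724 + 205 = -505519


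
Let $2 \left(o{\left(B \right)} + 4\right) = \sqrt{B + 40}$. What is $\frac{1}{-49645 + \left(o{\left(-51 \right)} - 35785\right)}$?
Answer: $- \frac{341736}{29195873435} - \frac{2 i \sqrt{11}}{29195873435} \approx -1.1705 \cdot 10^{-5} - 2.272 \cdot 10^{-10} i$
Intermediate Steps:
$o{\left(B \right)} = -4 + \frac{\sqrt{40 + B}}{2}$ ($o{\left(B \right)} = -4 + \frac{\sqrt{B + 40}}{2} = -4 + \frac{\sqrt{40 + B}}{2}$)
$\frac{1}{-49645 + \left(o{\left(-51 \right)} - 35785\right)} = \frac{1}{-49645 - \left(35789 - \frac{\sqrt{40 - 51}}{2}\right)} = \frac{1}{-49645 - \left(35789 - \frac{i \sqrt{11}}{2}\right)} = \frac{1}{-85434 + \frac{i \sqrt{11}}{2}}$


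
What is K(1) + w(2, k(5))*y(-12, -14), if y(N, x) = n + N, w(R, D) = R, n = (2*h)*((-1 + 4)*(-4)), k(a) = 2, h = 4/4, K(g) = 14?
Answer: -58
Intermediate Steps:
h = 1 (h = 4*(¼) = 1)
n = -24 (n = (2*1)*((-1 + 4)*(-4)) = 2*(3*(-4)) = 2*(-12) = -24)
y(N, x) = -24 + N
K(1) + w(2, k(5))*y(-12, -14) = 14 + 2*(-24 - 12) = 14 + 2*(-36) = 14 - 72 = -58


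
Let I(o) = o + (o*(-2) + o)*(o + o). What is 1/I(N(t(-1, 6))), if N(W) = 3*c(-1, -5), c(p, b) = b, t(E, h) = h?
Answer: -1/465 ≈ -0.0021505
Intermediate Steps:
N(W) = -15 (N(W) = 3*(-5) = -15)
I(o) = o - 2*o² (I(o) = o + (-2*o + o)*(2*o) = o + (-o)*(2*o) = o - 2*o²)
1/I(N(t(-1, 6))) = 1/(-15*(1 - 2*(-15))) = 1/(-15*(1 + 30)) = 1/(-15*31) = 1/(-465) = -1/465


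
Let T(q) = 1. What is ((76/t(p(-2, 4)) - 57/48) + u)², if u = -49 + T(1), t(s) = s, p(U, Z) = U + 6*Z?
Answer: 64786401/30976 ≈ 2091.5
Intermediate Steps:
u = -48 (u = -49 + 1 = -48)
((76/t(p(-2, 4)) - 57/48) + u)² = ((76/(-2 + 6*4) - 57/48) - 48)² = ((76/(-2 + 24) - 57*1/48) - 48)² = ((76/22 - 19/16) - 48)² = ((76*(1/22) - 19/16) - 48)² = ((38/11 - 19/16) - 48)² = (399/176 - 48)² = (-8049/176)² = 64786401/30976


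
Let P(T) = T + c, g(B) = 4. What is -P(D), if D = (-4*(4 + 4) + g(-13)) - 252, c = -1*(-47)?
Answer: 233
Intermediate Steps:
c = 47
D = -280 (D = (-4*(4 + 4) + 4) - 252 = (-4*8 + 4) - 252 = (-32 + 4) - 252 = -28 - 252 = -280)
P(T) = 47 + T (P(T) = T + 47 = 47 + T)
-P(D) = -(47 - 280) = -1*(-233) = 233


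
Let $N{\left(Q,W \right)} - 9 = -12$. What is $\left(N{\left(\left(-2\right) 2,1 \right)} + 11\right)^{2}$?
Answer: $64$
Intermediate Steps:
$N{\left(Q,W \right)} = -3$ ($N{\left(Q,W \right)} = 9 - 12 = -3$)
$\left(N{\left(\left(-2\right) 2,1 \right)} + 11\right)^{2} = \left(-3 + 11\right)^{2} = 8^{2} = 64$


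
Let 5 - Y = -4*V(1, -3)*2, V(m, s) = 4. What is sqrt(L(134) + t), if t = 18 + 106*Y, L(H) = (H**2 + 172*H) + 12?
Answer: 2*sqrt(11239) ≈ 212.03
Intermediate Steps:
L(H) = 12 + H**2 + 172*H
Y = 37 (Y = 5 - (-4*4)*2 = 5 - (-16)*2 = 5 - 1*(-32) = 5 + 32 = 37)
t = 3940 (t = 18 + 106*37 = 18 + 3922 = 3940)
sqrt(L(134) + t) = sqrt((12 + 134**2 + 172*134) + 3940) = sqrt((12 + 17956 + 23048) + 3940) = sqrt(41016 + 3940) = sqrt(44956) = 2*sqrt(11239)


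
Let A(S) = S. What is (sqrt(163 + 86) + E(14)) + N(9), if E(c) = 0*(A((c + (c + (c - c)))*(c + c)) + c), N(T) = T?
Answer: 9 + sqrt(249) ≈ 24.780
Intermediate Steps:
E(c) = 0 (E(c) = 0*((c + (c + (c - c)))*(c + c) + c) = 0*((c + (c + 0))*(2*c) + c) = 0*((c + c)*(2*c) + c) = 0*((2*c)*(2*c) + c) = 0*(4*c**2 + c) = 0*(c + 4*c**2) = 0)
(sqrt(163 + 86) + E(14)) + N(9) = (sqrt(163 + 86) + 0) + 9 = (sqrt(249) + 0) + 9 = sqrt(249) + 9 = 9 + sqrt(249)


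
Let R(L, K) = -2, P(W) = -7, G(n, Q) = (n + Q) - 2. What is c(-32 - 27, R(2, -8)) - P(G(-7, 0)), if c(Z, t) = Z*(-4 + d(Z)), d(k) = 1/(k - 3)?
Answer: 15125/62 ≈ 243.95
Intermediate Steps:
G(n, Q) = -2 + Q + n (G(n, Q) = (Q + n) - 2 = -2 + Q + n)
d(k) = 1/(-3 + k)
c(Z, t) = Z*(-4 + 1/(-3 + Z))
c(-32 - 27, R(2, -8)) - P(G(-7, 0)) = (-32 - 27)*(13 - 4*(-32 - 27))/(-3 + (-32 - 27)) - 1*(-7) = -59*(13 - 4*(-59))/(-3 - 59) + 7 = -59*(13 + 236)/(-62) + 7 = -59*(-1/62)*249 + 7 = 14691/62 + 7 = 15125/62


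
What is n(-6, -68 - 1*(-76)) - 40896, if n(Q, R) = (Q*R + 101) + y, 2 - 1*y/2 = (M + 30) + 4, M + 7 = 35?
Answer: -40963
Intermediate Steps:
M = 28 (M = -7 + 35 = 28)
y = -120 (y = 4 - 2*((28 + 30) + 4) = 4 - 2*(58 + 4) = 4 - 2*62 = 4 - 124 = -120)
n(Q, R) = -19 + Q*R (n(Q, R) = (Q*R + 101) - 120 = (101 + Q*R) - 120 = -19 + Q*R)
n(-6, -68 - 1*(-76)) - 40896 = (-19 - 6*(-68 - 1*(-76))) - 40896 = (-19 - 6*(-68 + 76)) - 40896 = (-19 - 6*8) - 40896 = (-19 - 48) - 40896 = -67 - 40896 = -40963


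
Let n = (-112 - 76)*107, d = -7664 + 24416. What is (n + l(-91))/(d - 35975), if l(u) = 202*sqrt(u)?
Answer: 428/409 - 202*I*sqrt(91)/19223 ≈ 1.0465 - 0.10024*I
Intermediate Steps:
d = 16752
n = -20116 (n = -188*107 = -20116)
(n + l(-91))/(d - 35975) = (-20116 + 202*sqrt(-91))/(16752 - 35975) = (-20116 + 202*(I*sqrt(91)))/(-19223) = (-20116 + 202*I*sqrt(91))*(-1/19223) = 428/409 - 202*I*sqrt(91)/19223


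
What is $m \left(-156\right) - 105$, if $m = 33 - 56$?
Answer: $3483$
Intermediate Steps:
$m = -23$ ($m = 33 - 56 = -23$)
$m \left(-156\right) - 105 = \left(-23\right) \left(-156\right) - 105 = 3588 - 105 = 3483$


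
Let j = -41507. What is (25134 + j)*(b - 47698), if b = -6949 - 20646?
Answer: 1232772289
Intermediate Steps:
b = -27595
(25134 + j)*(b - 47698) = (25134 - 41507)*(-27595 - 47698) = -16373*(-75293) = 1232772289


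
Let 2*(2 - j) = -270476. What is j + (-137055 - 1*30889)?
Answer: -32704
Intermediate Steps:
j = 135240 (j = 2 - ½*(-270476) = 2 + 135238 = 135240)
j + (-137055 - 1*30889) = 135240 + (-137055 - 1*30889) = 135240 + (-137055 - 30889) = 135240 - 167944 = -32704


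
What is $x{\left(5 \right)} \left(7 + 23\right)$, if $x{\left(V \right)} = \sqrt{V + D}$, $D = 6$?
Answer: $30 \sqrt{11} \approx 99.499$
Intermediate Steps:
$x{\left(V \right)} = \sqrt{6 + V}$ ($x{\left(V \right)} = \sqrt{V + 6} = \sqrt{6 + V}$)
$x{\left(5 \right)} \left(7 + 23\right) = \sqrt{6 + 5} \left(7 + 23\right) = \sqrt{11} \cdot 30 = 30 \sqrt{11}$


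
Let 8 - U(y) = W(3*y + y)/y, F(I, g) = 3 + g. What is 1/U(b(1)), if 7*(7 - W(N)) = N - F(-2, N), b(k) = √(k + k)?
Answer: 49/223 + 91*√2/892 ≈ 0.36401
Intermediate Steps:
b(k) = √2*√k (b(k) = √(2*k) = √2*√k)
W(N) = 52/7 (W(N) = 7 - (N - (3 + N))/7 = 7 - (N + (-3 - N))/7 = 7 - ⅐*(-3) = 7 + 3/7 = 52/7)
U(y) = 8 - 52/(7*y)
1/U(b(1)) = 1/(8 - 52*√2/2/7) = 1/(8 - 26*√2/7)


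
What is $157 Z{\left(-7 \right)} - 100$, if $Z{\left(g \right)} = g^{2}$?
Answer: $7593$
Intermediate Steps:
$157 Z{\left(-7 \right)} - 100 = 157 \left(-7\right)^{2} - 100 = 157 \cdot 49 - 100 = 7693 - 100 = 7593$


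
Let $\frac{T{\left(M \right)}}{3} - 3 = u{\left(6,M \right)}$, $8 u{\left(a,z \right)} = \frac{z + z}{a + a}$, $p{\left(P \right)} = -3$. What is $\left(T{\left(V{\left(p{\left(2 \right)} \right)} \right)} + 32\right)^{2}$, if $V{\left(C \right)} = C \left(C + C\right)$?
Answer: $\frac{113569}{64} \approx 1774.5$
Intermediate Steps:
$u{\left(a,z \right)} = \frac{z}{8 a}$ ($u{\left(a,z \right)} = \frac{\left(z + z\right) \frac{1}{a + a}}{8} = \frac{2 z \frac{1}{2 a}}{8} = \frac{z \frac{1}{a}}{8} = \frac{z}{8 a}$)
$V{\left(C \right)} = 2 C^{2}$ ($V{\left(C \right)} = C 2 C = 2 C^{2}$)
$T{\left(M \right)} = 9 + \frac{M}{16}$ ($T{\left(M \right)} = 9 + 3 \frac{M}{8 \cdot 6} = 9 + 3 \cdot \frac{1}{8} M \frac{1}{6} = 9 + 3 \frac{M}{48} = 9 + \frac{M}{16}$)
$\left(T{\left(V{\left(p{\left(2 \right)} \right)} \right)} + 32\right)^{2} = \left(\left(9 + \frac{2 \left(-3\right)^{2}}{16}\right) + 32\right)^{2} = \left(\left(9 + \frac{2 \cdot 9}{16}\right) + 32\right)^{2} = \left(\left(9 + \frac{1}{16} \cdot 18\right) + 32\right)^{2} = \left(\left(9 + \frac{9}{8}\right) + 32\right)^{2} = \left(\frac{81}{8} + 32\right)^{2} = \left(\frac{337}{8}\right)^{2} = \frac{113569}{64}$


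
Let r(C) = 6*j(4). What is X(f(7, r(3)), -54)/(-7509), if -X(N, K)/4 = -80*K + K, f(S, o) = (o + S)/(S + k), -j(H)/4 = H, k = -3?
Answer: 5688/2503 ≈ 2.2725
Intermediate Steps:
j(H) = -4*H
r(C) = -96 (r(C) = 6*(-4*4) = 6*(-16) = -96)
f(S, o) = (S + o)/(-3 + S) (f(S, o) = (o + S)/(S - 3) = (S + o)/(-3 + S))
X(N, K) = 316*K (X(N, K) = -4*(-80*K + K) = -(-316)*K = 316*K)
X(f(7, r(3)), -54)/(-7509) = (316*(-54))/(-7509) = -17064*(-1/7509) = 5688/2503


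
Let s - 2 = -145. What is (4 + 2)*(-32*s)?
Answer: 27456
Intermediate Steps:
s = -143 (s = 2 - 145 = -143)
(4 + 2)*(-32*s) = (4 + 2)*(-32*(-143)) = 6*4576 = 27456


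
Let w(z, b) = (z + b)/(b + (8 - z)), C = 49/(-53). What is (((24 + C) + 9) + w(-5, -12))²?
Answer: 638401/2809 ≈ 227.27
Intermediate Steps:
C = -49/53 (C = 49*(-1/53) = -49/53 ≈ -0.92453)
w(z, b) = (b + z)/(8 + b - z)
(((24 + C) + 9) + w(-5, -12))² = (((24 - 49/53) + 9) + (-12 - 5)/(8 - 12 - 1*(-5)))² = ((1223/53 + 9) - 17/(8 - 12 + 5))² = (1700/53 - 17/1)² = (1700/53 + 1*(-17))² = (1700/53 - 17)² = (799/53)² = 638401/2809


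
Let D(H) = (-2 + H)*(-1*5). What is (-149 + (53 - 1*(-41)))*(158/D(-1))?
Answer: -1738/3 ≈ -579.33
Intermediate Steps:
D(H) = 10 - 5*H (D(H) = (-2 + H)*(-5) = 10 - 5*H)
(-149 + (53 - 1*(-41)))*(158/D(-1)) = (-149 + (53 - 1*(-41)))*(158/(10 - 5*(-1))) = (-149 + (53 + 41))*(158/(10 + 5)) = (-149 + 94)*(158/15) = -8690/15 = -55*158/15 = -1738/3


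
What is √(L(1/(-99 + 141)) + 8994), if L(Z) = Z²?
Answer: √15865417/42 ≈ 94.837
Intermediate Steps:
√(L(1/(-99 + 141)) + 8994) = √((1/(-99 + 141))² + 8994) = √((1/42)² + 8994) = √(1/1764 + 8994) = √(15865417/1764) = √15865417/42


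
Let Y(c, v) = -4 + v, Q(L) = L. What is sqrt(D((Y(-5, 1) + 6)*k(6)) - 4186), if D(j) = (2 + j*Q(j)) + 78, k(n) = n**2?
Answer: sqrt(7558) ≈ 86.937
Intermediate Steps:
D(j) = 80 + j**2 (D(j) = (2 + j*j) + 78 = (2 + j**2) + 78 = 80 + j**2)
sqrt(D((Y(-5, 1) + 6)*k(6)) - 4186) = sqrt((80 + (((-4 + 1) + 6)*6**2)**2) - 4186) = sqrt((80 + ((-3 + 6)*36)**2) - 4186) = sqrt((80 + (3*36)**2) - 4186) = sqrt((80 + 108**2) - 4186) = sqrt((80 + 11664) - 4186) = sqrt(11744 - 4186) = sqrt(7558)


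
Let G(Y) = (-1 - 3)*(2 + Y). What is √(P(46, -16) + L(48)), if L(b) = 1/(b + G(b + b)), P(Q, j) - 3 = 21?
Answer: √709930/172 ≈ 4.8987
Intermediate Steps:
G(Y) = -8 - 4*Y (G(Y) = -4*(2 + Y) = -8 - 4*Y)
P(Q, j) = 24 (P(Q, j) = 3 + 21 = 24)
L(b) = 1/(-8 - 7*b) (L(b) = 1/(b + (-8 - 4*(b + b))) = 1/(b + (-8 - 8*b)) = 1/(-8 - 7*b))
√(P(46, -16) + L(48)) = √(24 - 1/(8 + 7*48)) = √(24 - 1/(8 + 336)) = √(24 - 1/344) = √(8255/344) = √709930/172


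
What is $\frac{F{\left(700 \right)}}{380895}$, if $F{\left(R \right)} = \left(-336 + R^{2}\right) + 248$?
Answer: $\frac{163304}{126965} \approx 1.2862$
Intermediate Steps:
$F{\left(R \right)} = -88 + R^{2}$
$\frac{F{\left(700 \right)}}{380895} = \frac{-88 + 700^{2}}{380895} = \left(-88 + 490000\right) \frac{1}{380895} = 489912 \cdot \frac{1}{380895} = \frac{163304}{126965}$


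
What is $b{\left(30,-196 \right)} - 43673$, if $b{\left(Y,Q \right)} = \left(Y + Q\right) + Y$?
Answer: $-43809$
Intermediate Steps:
$b{\left(Y,Q \right)} = Q + 2 Y$ ($b{\left(Y,Q \right)} = \left(Q + Y\right) + Y = Q + 2 Y$)
$b{\left(30,-196 \right)} - 43673 = \left(-196 + 2 \cdot 30\right) - 43673 = \left(-196 + 60\right) - 43673 = -136 - 43673 = -43809$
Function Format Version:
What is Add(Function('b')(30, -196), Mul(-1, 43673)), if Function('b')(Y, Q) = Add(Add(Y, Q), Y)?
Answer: -43809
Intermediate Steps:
Function('b')(Y, Q) = Add(Q, Mul(2, Y)) (Function('b')(Y, Q) = Add(Add(Q, Y), Y) = Add(Q, Mul(2, Y)))
Add(Function('b')(30, -196), Mul(-1, 43673)) = Add(Add(-196, Mul(2, 30)), Mul(-1, 43673)) = Add(Add(-196, 60), -43673) = Add(-136, -43673) = -43809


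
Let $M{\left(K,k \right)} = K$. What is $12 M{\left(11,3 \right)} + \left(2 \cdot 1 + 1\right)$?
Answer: $135$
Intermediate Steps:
$12 M{\left(11,3 \right)} + \left(2 \cdot 1 + 1\right) = 12 \cdot 11 + \left(2 \cdot 1 + 1\right) = 132 + \left(2 + 1\right) = 132 + 3 = 135$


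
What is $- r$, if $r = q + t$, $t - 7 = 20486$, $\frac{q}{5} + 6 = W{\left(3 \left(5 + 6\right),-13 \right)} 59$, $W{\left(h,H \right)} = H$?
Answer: $-16628$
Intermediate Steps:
$q = -3865$ ($q = -30 + 5 \left(\left(-13\right) 59\right) = -30 + 5 \left(-767\right) = -30 - 3835 = -3865$)
$t = 20493$ ($t = 7 + 20486 = 20493$)
$r = 16628$ ($r = -3865 + 20493 = 16628$)
$- r = \left(-1\right) 16628 = -16628$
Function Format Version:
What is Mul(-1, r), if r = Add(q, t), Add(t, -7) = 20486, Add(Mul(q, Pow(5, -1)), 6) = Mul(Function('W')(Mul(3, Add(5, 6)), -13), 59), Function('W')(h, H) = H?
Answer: -16628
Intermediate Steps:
q = -3865 (q = Add(-30, Mul(5, Mul(-13, 59))) = Add(-30, Mul(5, -767)) = Add(-30, -3835) = -3865)
t = 20493 (t = Add(7, 20486) = 20493)
r = 16628 (r = Add(-3865, 20493) = 16628)
Mul(-1, r) = Mul(-1, 16628) = -16628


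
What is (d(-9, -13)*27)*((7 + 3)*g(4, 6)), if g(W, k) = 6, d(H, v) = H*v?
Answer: 189540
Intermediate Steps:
(d(-9, -13)*27)*((7 + 3)*g(4, 6)) = (-9*(-13)*27)*((7 + 3)*6) = (117*27)*(10*6) = 3159*60 = 189540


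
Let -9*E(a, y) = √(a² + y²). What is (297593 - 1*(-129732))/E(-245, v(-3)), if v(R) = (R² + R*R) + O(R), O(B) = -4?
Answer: -3845925*√1229/8603 ≈ -15672.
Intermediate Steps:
v(R) = -4 + 2*R² (v(R) = (R² + R*R) - 4 = (R² + R²) - 4 = 2*R² - 4 = -4 + 2*R²)
E(a, y) = -√(a² + y²)/9
(297593 - 1*(-129732))/E(-245, v(-3)) = (297593 - 1*(-129732))/((-√((-245)² + (-4 + 2*(-3)²)²)/9)) = (297593 + 129732)/((-√(60025 + (-4 + 2*9)²)/9)) = 427325/((-√(60025 + (-4 + 18)²)/9)) = 427325/((-√(60025 + 14²)/9)) = 427325/((-√(60025 + 196)/9)) = 427325/((-7*√1229/9)) = 427325*(-9*√1229/8603) = -3845925*√1229/8603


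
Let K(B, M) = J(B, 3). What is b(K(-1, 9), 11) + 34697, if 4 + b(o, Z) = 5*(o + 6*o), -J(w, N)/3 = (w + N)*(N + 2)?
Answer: 33643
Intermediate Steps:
J(w, N) = -3*(2 + N)*(N + w) (J(w, N) = -3*(w + N)*(N + 2) = -3*(N + w)*(2 + N) = -3*(2 + N)*(N + w))
K(B, M) = -45 - 15*B (K(B, M) = -6*3 - 6*B - 3*3² - 3*3*B = -18 - 6*B - 3*9 - 9*B = -18 - 6*B - 27 - 9*B = -45 - 15*B)
b(o, Z) = -4 + 35*o (b(o, Z) = -4 + 5*(o + 6*o) = -4 + 5*(7*o) = -4 + 35*o)
b(K(-1, 9), 11) + 34697 = (-4 + 35*(-45 - 15*(-1))) + 34697 = (-4 + 35*(-45 + 15)) + 34697 = (-4 + 35*(-30)) + 34697 = (-4 - 1050) + 34697 = -1054 + 34697 = 33643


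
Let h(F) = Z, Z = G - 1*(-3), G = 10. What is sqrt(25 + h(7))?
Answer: sqrt(38) ≈ 6.1644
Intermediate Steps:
Z = 13 (Z = 10 - 1*(-3) = 10 + 3 = 13)
h(F) = 13
sqrt(25 + h(7)) = sqrt(25 + 13) = sqrt(38)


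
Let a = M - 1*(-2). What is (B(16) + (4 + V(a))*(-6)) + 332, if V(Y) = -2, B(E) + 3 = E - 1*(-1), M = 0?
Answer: 334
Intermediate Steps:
B(E) = -2 + E (B(E) = -3 + (E - 1*(-1)) = -3 + (E + 1) = -3 + (1 + E) = -2 + E)
a = 2 (a = 0 - 1*(-2) = 0 + 2 = 2)
(B(16) + (4 + V(a))*(-6)) + 332 = ((-2 + 16) + (4 - 2)*(-6)) + 332 = (14 + 2*(-6)) + 332 = (14 - 12) + 332 = 2 + 332 = 334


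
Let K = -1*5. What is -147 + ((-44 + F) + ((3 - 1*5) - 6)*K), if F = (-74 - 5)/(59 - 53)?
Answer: -985/6 ≈ -164.17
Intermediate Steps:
K = -5
F = -79/6 ≈ -13.167
-147 + ((-44 + F) + ((3 - 1*5) - 6)*K) = -147 + ((-44 - 79/6) + ((3 - 1*5) - 6)*(-5)) = -147 + (-343/6 + ((3 - 5) - 6)*(-5)) = -147 + (-343/6 + (-2 - 6)*(-5)) = -147 + (-343/6 - 8*(-5)) = -147 + (-343/6 + 40) = -147 - 103/6 = -985/6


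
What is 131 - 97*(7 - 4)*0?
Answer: 131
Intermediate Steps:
131 - 97*(7 - 4)*0 = 131 - 291*0 = 131 - 97*0 = 131 + 0 = 131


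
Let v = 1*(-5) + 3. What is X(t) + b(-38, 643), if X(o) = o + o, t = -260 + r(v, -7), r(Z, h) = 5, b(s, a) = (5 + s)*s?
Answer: 744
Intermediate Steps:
b(s, a) = s*(5 + s)
v = -2 (v = -5 + 3 = -2)
t = -255 (t = -260 + 5 = -255)
X(o) = 2*o
X(t) + b(-38, 643) = 2*(-255) - 38*(5 - 38) = -510 - 38*(-33) = -510 + 1254 = 744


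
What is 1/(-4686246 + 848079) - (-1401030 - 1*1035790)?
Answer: 9352922108939/3838167 ≈ 2.4368e+6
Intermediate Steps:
1/(-4686246 + 848079) - (-1401030 - 1*1035790) = 1/(-3838167) - (-1401030 - 1035790) = -1/3838167 - 1*(-2436820) = -1/3838167 + 2436820 = 9352922108939/3838167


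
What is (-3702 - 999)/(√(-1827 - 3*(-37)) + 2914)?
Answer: -6849357/4246556 + 4701*I*√429/4246556 ≈ -1.6129 + 0.022929*I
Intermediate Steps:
(-3702 - 999)/(√(-1827 - 3*(-37)) + 2914) = -4701/(√(-1827 + 111) + 2914) = -4701/(√(-1716) + 2914) = -4701/(2*I*√429 + 2914) = -4701/(2914 + 2*I*√429)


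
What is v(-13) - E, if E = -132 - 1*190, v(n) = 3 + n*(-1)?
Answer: 338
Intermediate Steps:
v(n) = 3 - n
E = -322 (E = -132 - 190 = -322)
v(-13) - E = (3 - 1*(-13)) - 1*(-322) = (3 + 13) + 322 = 16 + 322 = 338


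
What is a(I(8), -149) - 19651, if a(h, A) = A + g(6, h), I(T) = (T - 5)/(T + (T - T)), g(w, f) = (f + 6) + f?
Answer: -79173/4 ≈ -19793.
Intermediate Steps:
g(w, f) = 6 + 2*f (g(w, f) = (6 + f) + f = 6 + 2*f)
I(T) = (-5 + T)/T (I(T) = (-5 + T)/(T + 0) = (-5 + T)/T)
a(h, A) = 6 + A + 2*h (a(h, A) = A + (6 + 2*h) = 6 + A + 2*h)
a(I(8), -149) - 19651 = (6 - 149 + 2*((-5 + 8)/8)) - 19651 = (6 - 149 + 2*((⅛)*3)) - 19651 = (6 - 149 + 2*(3/8)) - 19651 = (6 - 149 + ¾) - 19651 = -569/4 - 19651 = -79173/4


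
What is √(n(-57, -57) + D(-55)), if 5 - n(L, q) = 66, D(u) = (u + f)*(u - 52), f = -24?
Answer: 2*√2098 ≈ 91.608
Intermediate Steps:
D(u) = (-52 + u)*(-24 + u) (D(u) = (u - 24)*(u - 52) = (-24 + u)*(-52 + u) = (-52 + u)*(-24 + u))
n(L, q) = -61 (n(L, q) = 5 - 1*66 = 5 - 66 = -61)
√(n(-57, -57) + D(-55)) = √(-61 + (1248 + (-55)² - 76*(-55))) = √(-61 + (1248 + 3025 + 4180)) = √(-61 + 8453) = √8392 = 2*√2098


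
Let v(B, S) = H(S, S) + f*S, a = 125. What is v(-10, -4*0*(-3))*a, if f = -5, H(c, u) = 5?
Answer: 625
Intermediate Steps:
v(B, S) = 5 - 5*S
v(-10, -4*0*(-3))*a = (5 - 5*(-4*0)*(-3))*125 = (5 - 0*(-3))*125 = (5 - 5*0)*125 = (5 + 0)*125 = 5*125 = 625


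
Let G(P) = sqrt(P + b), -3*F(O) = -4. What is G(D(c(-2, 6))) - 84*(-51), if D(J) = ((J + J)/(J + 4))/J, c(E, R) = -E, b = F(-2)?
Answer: 4284 + sqrt(15)/3 ≈ 4285.3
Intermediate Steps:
F(O) = 4/3 (F(O) = -1/3*(-4) = 4/3)
b = 4/3 ≈ 1.3333
D(J) = 2/(4 + J) (D(J) = ((2*J)/(4 + J))/J = (2*J/(4 + J))/J = 2/(4 + J))
G(P) = sqrt(4/3 + P) (G(P) = sqrt(P + 4/3) = sqrt(4/3 + P))
G(D(c(-2, 6))) - 84*(-51) = sqrt(12 + 9*(2/(4 - 1*(-2))))/3 - 84*(-51) = sqrt(12 + 9*(2/(4 + 2)))/3 + 4284 = sqrt(12 + 9*(2/6))/3 + 4284 = sqrt(12 + 9*(2*(1/6)))/3 + 4284 = sqrt(12 + 9*(1/3))/3 + 4284 = sqrt(12 + 3)/3 + 4284 = sqrt(15)/3 + 4284 = 4284 + sqrt(15)/3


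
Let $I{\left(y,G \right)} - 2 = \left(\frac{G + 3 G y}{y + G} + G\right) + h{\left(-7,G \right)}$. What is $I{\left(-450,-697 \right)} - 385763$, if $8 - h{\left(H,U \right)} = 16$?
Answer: $- \frac{444216755}{1147} \approx -3.8729 \cdot 10^{5}$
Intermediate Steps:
$h{\left(H,U \right)} = -8$ ($h{\left(H,U \right)} = 8 - 16 = -8$)
$I{\left(y,G \right)} = -6 + G + \frac{G + 3 G y}{G + y}$ ($I{\left(y,G \right)} = 2 - \left(8 - G - \frac{G + 3 G y}{y + G}\right) = 2 - \left(8 - G - \frac{G + 3 G y}{G + y}\right) = 2 + \left(-8 + G + \frac{G + 3 G y}{G + y}\right) = -6 + G + \frac{G + 3 G y}{G + y}$)
$I{\left(-450,-697 \right)} - 385763 = \frac{\left(-697\right)^{2} - -2700 - -3485 + 4 \left(-697\right) \left(-450\right)}{-697 - 450} - 385763 = \frac{485809 + 2700 + 3485 + 1254600}{-1147} - 385763 = \left(- \frac{1}{1147}\right) 1746594 - 385763 = - \frac{1746594}{1147} - 385763 = - \frac{444216755}{1147}$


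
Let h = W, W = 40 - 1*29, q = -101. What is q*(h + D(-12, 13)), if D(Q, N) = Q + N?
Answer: -1212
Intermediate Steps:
D(Q, N) = N + Q
W = 11 (W = 40 - 29 = 11)
h = 11
q*(h + D(-12, 13)) = -101*(11 + (13 - 12)) = -101*(11 + 1) = -101*12 = -1212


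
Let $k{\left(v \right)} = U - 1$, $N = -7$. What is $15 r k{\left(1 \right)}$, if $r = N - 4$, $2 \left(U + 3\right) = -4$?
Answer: $990$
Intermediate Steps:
$U = -5$ ($U = -3 + \frac{1}{2} \left(-4\right) = -3 - 2 = -5$)
$r = -11$ ($r = -7 - 4 = -11$)
$k{\left(v \right)} = -6$ ($k{\left(v \right)} = -5 - 1 = -6$)
$15 r k{\left(1 \right)} = 15 \left(-11\right) \left(-6\right) = \left(-165\right) \left(-6\right) = 990$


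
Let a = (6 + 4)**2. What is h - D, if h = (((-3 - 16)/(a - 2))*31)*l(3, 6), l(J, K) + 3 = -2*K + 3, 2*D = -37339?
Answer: 1836679/98 ≈ 18742.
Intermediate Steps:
D = -37339/2 (D = (1/2)*(-37339) = -37339/2 ≈ -18670.)
a = 100 (a = 10**2 = 100)
l(J, K) = -2*K (l(J, K) = -3 + (-2*K + 3) = -3 + (3 - 2*K) = -2*K)
h = 3534/49 (h = (((-3 - 16)/(100 - 2))*31)*(-2*6) = (-19/98*31)*(-12) = (-19*1/98*31)*(-12) = -19/98*31*(-12) = -589/98*(-12) = 3534/49 ≈ 72.122)
h - D = 3534/49 - 1*(-37339/2) = 3534/49 + 37339/2 = 1836679/98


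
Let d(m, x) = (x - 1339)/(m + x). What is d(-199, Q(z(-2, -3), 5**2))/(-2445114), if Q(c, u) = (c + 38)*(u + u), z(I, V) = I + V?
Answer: -311/3547860414 ≈ -8.7658e-8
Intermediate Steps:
Q(c, u) = 2*u*(38 + c) (Q(c, u) = (38 + c)*(2*u) = 2*u*(38 + c))
d(m, x) = (-1339 + x)/(m + x)
d(-199, Q(z(-2, -3), 5**2))/(-2445114) = ((-1339 + 2*5**2*(38 + (-2 - 3)))/(-199 + 2*5**2*(38 + (-2 - 3))))/(-2445114) = ((-1339 + 2*25*(38 - 5))/(-199 + 2*25*(38 - 5)))*(-1/2445114) = ((-1339 + 2*25*33)/(-199 + 2*25*33))*(-1/2445114) = ((-1339 + 1650)/(-199 + 1650))*(-1/2445114) = (311/1451)*(-1/2445114) = -311/3547860414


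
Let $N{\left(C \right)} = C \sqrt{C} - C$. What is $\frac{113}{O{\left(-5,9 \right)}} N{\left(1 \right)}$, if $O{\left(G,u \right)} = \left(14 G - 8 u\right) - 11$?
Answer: $0$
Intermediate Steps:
$O{\left(G,u \right)} = -11 - 8 u + 14 G$ ($O{\left(G,u \right)} = \left(- 8 u + 14 G\right) - 11 = -11 - 8 u + 14 G$)
$N{\left(C \right)} = C^{\frac{3}{2}} - C$
$\frac{113}{O{\left(-5,9 \right)}} N{\left(1 \right)} = \frac{113}{-11 - 72 + 14 \left(-5\right)} \left(1^{\frac{3}{2}} - 1\right) = \frac{113}{-11 - 72 - 70} \left(1 - 1\right) = \frac{113}{-153} \cdot 0 = 113 \left(- \frac{1}{153}\right) 0 = \left(- \frac{113}{153}\right) 0 = 0$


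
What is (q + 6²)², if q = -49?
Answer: 169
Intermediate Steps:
(q + 6²)² = (-49 + 6²)² = (-49 + 36)² = (-13)² = 169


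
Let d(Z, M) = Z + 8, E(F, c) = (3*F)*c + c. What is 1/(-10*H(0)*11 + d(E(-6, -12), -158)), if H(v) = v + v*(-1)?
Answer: 1/212 ≈ 0.0047170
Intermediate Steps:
H(v) = 0 (H(v) = v - v = 0)
E(F, c) = c + 3*F*c (E(F, c) = 3*F*c + c = c + 3*F*c)
d(Z, M) = 8 + Z
1/(-10*H(0)*11 + d(E(-6, -12), -158)) = 1/(-10*0*11 + (8 - 12*(1 + 3*(-6)))) = 1/(0*11 + (8 - 12*(1 - 18))) = 1/(0 + (8 - 12*(-17))) = 1/(0 + (8 + 204)) = 1/(0 + 212) = 1/212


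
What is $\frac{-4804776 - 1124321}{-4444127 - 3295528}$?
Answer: $\frac{5929097}{7739655} \approx 0.76607$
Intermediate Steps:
$\frac{-4804776 - 1124321}{-4444127 - 3295528} = - \frac{5929097}{-4444127 - 3295528} = - \frac{5929097}{-7739655} = \left(-5929097\right) \left(- \frac{1}{7739655}\right) = \frac{5929097}{7739655}$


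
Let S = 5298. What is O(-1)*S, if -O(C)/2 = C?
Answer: 10596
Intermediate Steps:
O(C) = -2*C
O(-1)*S = -2*(-1)*5298 = 2*5298 = 10596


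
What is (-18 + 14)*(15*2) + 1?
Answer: -119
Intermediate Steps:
(-18 + 14)*(15*2) + 1 = -4*30 + 1 = -120 + 1 = -119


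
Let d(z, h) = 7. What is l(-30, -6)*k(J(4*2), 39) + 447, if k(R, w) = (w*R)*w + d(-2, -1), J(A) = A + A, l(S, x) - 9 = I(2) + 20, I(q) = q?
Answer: 755080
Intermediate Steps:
l(S, x) = 31 (l(S, x) = 9 + (2 + 20) = 9 + 22 = 31)
J(A) = 2*A
k(R, w) = 7 + R*w² (k(R, w) = (w*R)*w + 7 = (R*w)*w + 7 = R*w² + 7 = 7 + R*w²)
l(-30, -6)*k(J(4*2), 39) + 447 = 31*(7 + (2*(4*2))*39²) + 447 = 31*(7 + (2*8)*1521) + 447 = 31*(7 + 16*1521) + 447 = 31*(7 + 24336) + 447 = 31*24343 + 447 = 754633 + 447 = 755080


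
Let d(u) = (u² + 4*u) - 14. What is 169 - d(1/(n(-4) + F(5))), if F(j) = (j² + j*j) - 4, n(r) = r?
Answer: 322643/1764 ≈ 182.90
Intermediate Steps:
F(j) = -4 + 2*j² (F(j) = (j² + j²) - 4 = 2*j² - 4 = -4 + 2*j²)
d(u) = -14 + u² + 4*u
169 - d(1/(n(-4) + F(5))) = 169 - (-14 + (1/(-4 + (-4 + 2*5²)))² + 4/(-4 + (-4 + 2*5²))) = 169 - (-14 + (1/(-4 + (-4 + 2*25)))² + 4/(-4 + (-4 + 2*25))) = 169 - (-14 + (1/(-4 + (-4 + 50)))² + 4/(-4 + (-4 + 50))) = 169 - (-14 + (1/(-4 + 46))² + 4/(-4 + 46)) = 169 - (-14 + (1/42)² + 4/42) = 169 - (-14 + (1/42)² + 4*(1/42)) = 169 - (-14 + 1/1764 + 2/21) = 169 - 1*(-24527/1764) = 169 + 24527/1764 = 322643/1764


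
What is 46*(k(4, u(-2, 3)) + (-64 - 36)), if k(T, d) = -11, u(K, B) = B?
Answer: -5106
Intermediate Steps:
46*(k(4, u(-2, 3)) + (-64 - 36)) = 46*(-11 + (-64 - 36)) = 46*(-11 - 100) = 46*(-111) = -5106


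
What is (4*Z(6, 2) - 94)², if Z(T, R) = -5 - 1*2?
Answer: 14884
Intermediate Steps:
Z(T, R) = -7 (Z(T, R) = -5 - 2 = -7)
(4*Z(6, 2) - 94)² = (4*(-7) - 94)² = (-28 - 94)² = (-122)² = 14884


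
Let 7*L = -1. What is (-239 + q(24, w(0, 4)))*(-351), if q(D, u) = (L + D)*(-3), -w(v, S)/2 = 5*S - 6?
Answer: 763074/7 ≈ 1.0901e+5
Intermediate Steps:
L = -⅐ (L = (⅐)*(-1) = -⅐ ≈ -0.14286)
w(v, S) = 12 - 10*S (w(v, S) = -2*(5*S - 6) = -2*(-6 + 5*S) = 12 - 10*S)
q(D, u) = 3/7 - 3*D (q(D, u) = (-⅐ + D)*(-3) = 3/7 - 3*D)
(-239 + q(24, w(0, 4)))*(-351) = (-239 + (3/7 - 3*24))*(-351) = (-239 + (3/7 - 72))*(-351) = (-239 - 501/7)*(-351) = -2174/7*(-351) = 763074/7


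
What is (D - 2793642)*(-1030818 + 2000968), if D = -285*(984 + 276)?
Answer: -3058632651300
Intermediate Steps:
D = -359100 (D = -285*1260 = -359100)
(D - 2793642)*(-1030818 + 2000968) = (-359100 - 2793642)*(-1030818 + 2000968) = -3152742*970150 = -3058632651300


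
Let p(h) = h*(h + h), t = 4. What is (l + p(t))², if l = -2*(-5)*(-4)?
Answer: 64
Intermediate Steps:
l = -40 (l = 10*(-4) = -40)
p(h) = 2*h² (p(h) = h*(2*h) = 2*h²)
(l + p(t))² = (-40 + 2*4²)² = (-40 + 2*16)² = (-40 + 32)² = (-8)² = 64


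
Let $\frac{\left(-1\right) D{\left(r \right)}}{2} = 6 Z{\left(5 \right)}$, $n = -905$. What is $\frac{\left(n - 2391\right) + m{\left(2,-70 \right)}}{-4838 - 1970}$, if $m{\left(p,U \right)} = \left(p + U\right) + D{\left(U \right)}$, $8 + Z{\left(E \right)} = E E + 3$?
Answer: $\frac{901}{1702} \approx 0.52938$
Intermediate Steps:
$Z{\left(E \right)} = -5 + E^{2}$ ($Z{\left(E \right)} = -8 + \left(E E + 3\right) = -8 + \left(E^{2} + 3\right) = -8 + \left(3 + E^{2}\right) = -5 + E^{2}$)
$D{\left(r \right)} = -240$ ($D{\left(r \right)} = - 2 \cdot 6 \left(-5 + 5^{2}\right) = - 2 \cdot 6 \left(-5 + 25\right) = - 2 \cdot 6 \cdot 20 = \left(-2\right) 120 = -240$)
$m{\left(p,U \right)} = -240 + U + p$ ($m{\left(p,U \right)} = \left(p + U\right) - 240 = \left(U + p\right) - 240 = -240 + U + p$)
$\frac{\left(n - 2391\right) + m{\left(2,-70 \right)}}{-4838 - 1970} = \frac{\left(-905 - 2391\right) - 308}{-4838 - 1970} = \frac{-3296 - 308}{-6808} = \left(-3604\right) \left(- \frac{1}{6808}\right) = \frac{901}{1702}$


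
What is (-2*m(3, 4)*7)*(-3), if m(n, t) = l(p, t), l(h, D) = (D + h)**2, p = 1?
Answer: 1050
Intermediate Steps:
m(n, t) = (1 + t)**2 (m(n, t) = (t + 1)**2 = (1 + t)**2)
(-2*m(3, 4)*7)*(-3) = (-2*(1 + 4)**2*7)*(-3) = (-2*5**2*7)*(-3) = (-2*25*7)*(-3) = -50*7*(-3) = -350*(-3) = 1050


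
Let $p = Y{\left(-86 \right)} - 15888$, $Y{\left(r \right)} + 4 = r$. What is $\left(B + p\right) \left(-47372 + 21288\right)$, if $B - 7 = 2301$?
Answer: $356568280$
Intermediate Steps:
$B = 2308$ ($B = 7 + 2301 = 2308$)
$Y{\left(r \right)} = -4 + r$
$p = -15978$ ($p = \left(-4 - 86\right) - 15888 = -90 - 15888 = -15978$)
$\left(B + p\right) \left(-47372 + 21288\right) = \left(2308 - 15978\right) \left(-47372 + 21288\right) = \left(-13670\right) \left(-26084\right) = 356568280$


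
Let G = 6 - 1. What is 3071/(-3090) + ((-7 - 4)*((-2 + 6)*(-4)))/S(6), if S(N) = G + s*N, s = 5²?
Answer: 13567/95790 ≈ 0.14163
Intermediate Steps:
G = 5
s = 25
S(N) = 5 + 25*N
3071/(-3090) + ((-7 - 4)*((-2 + 6)*(-4)))/S(6) = 3071/(-3090) + ((-7 - 4)*((-2 + 6)*(-4)))/(5 + 25*6) = 3071*(-1/3090) + (-44*(-4))/(5 + 150) = -3071/3090 - 11*(-16)/155 = -3071/3090 + 176*(1/155) = -3071/3090 + 176/155 = 13567/95790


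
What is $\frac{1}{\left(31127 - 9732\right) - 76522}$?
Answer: $- \frac{1}{55127} \approx -1.814 \cdot 10^{-5}$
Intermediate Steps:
$\frac{1}{\left(31127 - 9732\right) - 76522} = \frac{1}{21395 - 76522} = \frac{1}{-55127} = - \frac{1}{55127}$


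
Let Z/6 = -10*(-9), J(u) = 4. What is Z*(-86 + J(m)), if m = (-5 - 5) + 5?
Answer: -44280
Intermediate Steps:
m = -5 (m = -10 + 5 = -5)
Z = 540 (Z = 6*(-10*(-9)) = 6*90 = 540)
Z*(-86 + J(m)) = 540*(-86 + 4) = 540*(-82) = -44280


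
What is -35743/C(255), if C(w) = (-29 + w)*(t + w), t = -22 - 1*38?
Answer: -35743/44070 ≈ -0.81105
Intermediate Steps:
t = -60 (t = -22 - 38 = -60)
C(w) = (-60 + w)*(-29 + w) (C(w) = (-29 + w)*(-60 + w) = (-60 + w)*(-29 + w))
-35743/C(255) = -35743/(1740 + 255² - 89*255) = -35743/(1740 + 65025 - 22695) = -35743/44070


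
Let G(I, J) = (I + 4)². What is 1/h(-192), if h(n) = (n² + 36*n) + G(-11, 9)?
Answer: 1/30001 ≈ 3.3332e-5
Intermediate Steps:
G(I, J) = (4 + I)²
h(n) = 49 + n² + 36*n (h(n) = (n² + 36*n) + (4 - 11)² = (n² + 36*n) + (-7)² = (n² + 36*n) + 49 = 49 + n² + 36*n)
1/h(-192) = 1/(49 + (-192)² + 36*(-192)) = 1/(49 + 36864 - 6912) = 1/30001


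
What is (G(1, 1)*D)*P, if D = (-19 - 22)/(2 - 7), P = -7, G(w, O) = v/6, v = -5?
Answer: 287/6 ≈ 47.833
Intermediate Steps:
G(w, O) = -⅚ (G(w, O) = -5/6 = -5*⅙ = -⅚)
D = 41/5 (D = -41/(-5) = -41*(-⅕) = 41/5 ≈ 8.2000)
(G(1, 1)*D)*P = -⅚*41/5*(-7) = -41/6*(-7) = 287/6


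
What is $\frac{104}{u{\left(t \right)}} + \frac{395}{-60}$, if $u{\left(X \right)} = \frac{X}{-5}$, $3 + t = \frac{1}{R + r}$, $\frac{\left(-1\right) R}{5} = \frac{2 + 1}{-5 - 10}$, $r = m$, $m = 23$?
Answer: $\frac{144151}{852} \approx 169.19$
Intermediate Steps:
$r = 23$
$R = 1$ ($R = - 5 \frac{2 + 1}{-5 - 10} = - 5 \frac{3}{-15} = - 5 \cdot 3 \left(- \frac{1}{15}\right) = \left(-5\right) \left(- \frac{1}{5}\right) = 1$)
$t = - \frac{71}{24}$ ($t = -3 + \frac{1}{1 + 23} = -3 + \frac{1}{24} = - \frac{71}{24} \approx -2.9583$)
$u{\left(X \right)} = - \frac{X}{5}$ ($u{\left(X \right)} = X \left(- \frac{1}{5}\right) = - \frac{X}{5}$)
$\frac{104}{u{\left(t \right)}} + \frac{395}{-60} = \frac{104}{\left(- \frac{1}{5}\right) \left(- \frac{71}{24}\right)} + \frac{395}{-60} = \frac{104}{\frac{71}{120}} + 395 \left(- \frac{1}{60}\right) = 104 \cdot \frac{120}{71} - \frac{79}{12} = \frac{12480}{71} - \frac{79}{12} = \frac{144151}{852}$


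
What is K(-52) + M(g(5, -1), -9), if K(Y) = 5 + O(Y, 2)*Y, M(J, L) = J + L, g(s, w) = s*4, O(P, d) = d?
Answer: -88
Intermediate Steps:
g(s, w) = 4*s
K(Y) = 5 + 2*Y
K(-52) + M(g(5, -1), -9) = (5 + 2*(-52)) + (4*5 - 9) = (5 - 104) + (20 - 9) = -99 + 11 = -88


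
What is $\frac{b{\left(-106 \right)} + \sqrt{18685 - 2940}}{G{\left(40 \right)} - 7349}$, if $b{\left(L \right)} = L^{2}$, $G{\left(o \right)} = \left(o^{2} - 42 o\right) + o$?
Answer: $- \frac{11236}{7389} - \frac{\sqrt{15745}}{7389} \approx -1.5376$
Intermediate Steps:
$G{\left(o \right)} = o^{2} - 41 o$
$\frac{b{\left(-106 \right)} + \sqrt{18685 - 2940}}{G{\left(40 \right)} - 7349} = \frac{\left(-106\right)^{2} + \sqrt{18685 - 2940}}{40 \left(-41 + 40\right) - 7349} = \frac{11236 + \sqrt{15745}}{40 \left(-1\right) - 7349} = \frac{11236 + \sqrt{15745}}{-40 - 7349} = \frac{11236 + \sqrt{15745}}{-7389} = \left(11236 + \sqrt{15745}\right) \left(- \frac{1}{7389}\right) = - \frac{11236}{7389} - \frac{\sqrt{15745}}{7389}$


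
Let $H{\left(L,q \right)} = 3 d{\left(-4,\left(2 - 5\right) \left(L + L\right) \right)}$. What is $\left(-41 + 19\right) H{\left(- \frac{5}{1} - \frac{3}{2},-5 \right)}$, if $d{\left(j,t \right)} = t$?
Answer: $-2574$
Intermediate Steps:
$H{\left(L,q \right)} = - 18 L$ ($H{\left(L,q \right)} = 3 \left(2 - 5\right) \left(L + L\right) = 3 \left(- 3 \cdot 2 L\right) = 3 \left(- 6 L\right) = - 18 L$)
$\left(-41 + 19\right) H{\left(- \frac{5}{1} - \frac{3}{2},-5 \right)} = \left(-41 + 19\right) \left(- 18 \left(- \frac{5}{1} - \frac{3}{2}\right)\right) = - 22 \left(- 18 \left(\left(-5\right) 1 - \frac{3}{2}\right)\right) = - 22 \left(- 18 \left(-5 - \frac{3}{2}\right)\right) = - 22 \left(\left(-18\right) \left(- \frac{13}{2}\right)\right) = \left(-22\right) 117 = -2574$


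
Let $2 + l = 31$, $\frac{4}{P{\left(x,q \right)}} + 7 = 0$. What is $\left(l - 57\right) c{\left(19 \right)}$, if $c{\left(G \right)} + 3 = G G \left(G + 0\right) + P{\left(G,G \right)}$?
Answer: $-191952$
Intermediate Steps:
$P{\left(x,q \right)} = - \frac{4}{7}$ ($P{\left(x,q \right)} = \frac{4}{-7 + 0} = \frac{4}{-7} = 4 \left(- \frac{1}{7}\right) = - \frac{4}{7}$)
$l = 29$ ($l = -2 + 31 = 29$)
$c{\left(G \right)} = - \frac{25}{7} + G^{3}$ ($c{\left(G \right)} = -3 + \left(G G \left(G + 0\right) - \frac{4}{7}\right) = -3 + \left(G^{2} G - \frac{4}{7}\right) = -3 + \left(G^{3} - \frac{4}{7}\right) = -3 + \left(- \frac{4}{7} + G^{3}\right) = - \frac{25}{7} + G^{3}$)
$\left(l - 57\right) c{\left(19 \right)} = \left(29 - 57\right) \left(- \frac{25}{7} + 19^{3}\right) = - 28 \left(- \frac{25}{7} + 6859\right) = \left(-28\right) \frac{47988}{7} = -191952$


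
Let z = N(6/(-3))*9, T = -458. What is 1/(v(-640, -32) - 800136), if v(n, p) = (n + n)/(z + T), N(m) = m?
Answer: -119/95215864 ≈ -1.2498e-6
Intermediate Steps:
z = -18 (z = (6/(-3))*9 = (6*(-⅓))*9 = -2*9 = -18)
v(n, p) = -n/238 (v(n, p) = (n + n)/(-18 - 458) = (2*n)/(-476) = (2*n)*(-1/476) = -n/238)
1/(v(-640, -32) - 800136) = 1/(-1/238*(-640) - 800136) = 1/(320/119 - 800136) = 1/(-95215864/119) = -119/95215864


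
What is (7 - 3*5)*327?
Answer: -2616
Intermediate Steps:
(7 - 3*5)*327 = (7 - 15)*327 = -8*327 = -2616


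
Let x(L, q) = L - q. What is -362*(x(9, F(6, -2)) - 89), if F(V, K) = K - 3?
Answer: 27150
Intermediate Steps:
F(V, K) = -3 + K
-362*(x(9, F(6, -2)) - 89) = -362*((9 - (-3 - 2)) - 89) = -362*((9 - 1*(-5)) - 89) = -362*((9 + 5) - 89) = -362*(14 - 89) = -362*(-75) = 27150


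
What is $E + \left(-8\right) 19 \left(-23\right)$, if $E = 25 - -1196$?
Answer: $4717$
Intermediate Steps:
$E = 1221$ ($E = 25 + 1196 = 1221$)
$E + \left(-8\right) 19 \left(-23\right) = 1221 + \left(-8\right) 19 \left(-23\right) = 1221 - -3496 = 1221 + 3496 = 4717$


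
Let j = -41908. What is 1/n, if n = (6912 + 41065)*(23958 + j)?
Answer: -1/861187150 ≈ -1.1612e-9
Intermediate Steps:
n = -861187150 (n = (6912 + 41065)*(23958 - 41908) = 47977*(-17950) = -861187150)
1/n = 1/(-861187150) = -1/861187150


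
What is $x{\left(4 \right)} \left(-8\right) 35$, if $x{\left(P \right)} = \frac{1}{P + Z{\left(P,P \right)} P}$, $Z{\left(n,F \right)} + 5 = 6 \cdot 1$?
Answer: $-35$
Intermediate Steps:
$Z{\left(n,F \right)} = 1$ ($Z{\left(n,F \right)} = -5 + 6 \cdot 1 = -5 + 6 = 1$)
$x{\left(P \right)} = \frac{1}{2 P}$ ($x{\left(P \right)} = \frac{1}{P + 1 P} = \frac{1}{P + P} = \frac{1}{2 P}$)
$x{\left(4 \right)} \left(-8\right) 35 = \frac{1}{2 \cdot 4} \left(-8\right) 35 = \frac{1}{2} \cdot \frac{1}{4} \left(-8\right) 35 = \frac{1}{8} \left(-8\right) 35 = \left(-1\right) 35 = -35$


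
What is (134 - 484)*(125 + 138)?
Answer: -92050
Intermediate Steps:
(134 - 484)*(125 + 138) = -350*263 = -92050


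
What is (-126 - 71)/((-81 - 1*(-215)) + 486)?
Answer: -197/620 ≈ -0.31774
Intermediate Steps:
(-126 - 71)/((-81 - 1*(-215)) + 486) = -197/((-81 + 215) + 486) = -197/(134 + 486) = -197/620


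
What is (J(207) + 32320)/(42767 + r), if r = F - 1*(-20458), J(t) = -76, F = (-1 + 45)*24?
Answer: 10748/21427 ≈ 0.50161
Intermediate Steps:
F = 1056 (F = 44*24 = 1056)
r = 21514 (r = 1056 - 1*(-20458) = 1056 + 20458 = 21514)
(J(207) + 32320)/(42767 + r) = (-76 + 32320)/(42767 + 21514) = 32244/64281 = 32244*(1/64281) = 10748/21427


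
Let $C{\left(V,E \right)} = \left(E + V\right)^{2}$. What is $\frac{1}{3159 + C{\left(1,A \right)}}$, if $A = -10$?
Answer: $\frac{1}{3240} \approx 0.00030864$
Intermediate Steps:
$\frac{1}{3159 + C{\left(1,A \right)}} = \frac{1}{3159 + \left(-10 + 1\right)^{2}} = \frac{1}{3159 + \left(-9\right)^{2}} = \frac{1}{3159 + 81} = \frac{1}{3240}$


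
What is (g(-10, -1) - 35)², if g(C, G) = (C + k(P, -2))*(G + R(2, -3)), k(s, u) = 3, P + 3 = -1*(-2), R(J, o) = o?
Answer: 49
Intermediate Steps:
P = -1 (P = -3 - 1*(-2) = -3 + 2 = -1)
g(C, G) = (-3 + G)*(3 + C) (g(C, G) = (C + 3)*(G - 3) = (3 + C)*(-3 + G) = (-3 + G)*(3 + C))
(g(-10, -1) - 35)² = ((-9 - 3*(-10) + 3*(-1) - 10*(-1)) - 35)² = ((-9 + 30 - 3 + 10) - 35)² = (28 - 35)² = (-7)² = 49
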